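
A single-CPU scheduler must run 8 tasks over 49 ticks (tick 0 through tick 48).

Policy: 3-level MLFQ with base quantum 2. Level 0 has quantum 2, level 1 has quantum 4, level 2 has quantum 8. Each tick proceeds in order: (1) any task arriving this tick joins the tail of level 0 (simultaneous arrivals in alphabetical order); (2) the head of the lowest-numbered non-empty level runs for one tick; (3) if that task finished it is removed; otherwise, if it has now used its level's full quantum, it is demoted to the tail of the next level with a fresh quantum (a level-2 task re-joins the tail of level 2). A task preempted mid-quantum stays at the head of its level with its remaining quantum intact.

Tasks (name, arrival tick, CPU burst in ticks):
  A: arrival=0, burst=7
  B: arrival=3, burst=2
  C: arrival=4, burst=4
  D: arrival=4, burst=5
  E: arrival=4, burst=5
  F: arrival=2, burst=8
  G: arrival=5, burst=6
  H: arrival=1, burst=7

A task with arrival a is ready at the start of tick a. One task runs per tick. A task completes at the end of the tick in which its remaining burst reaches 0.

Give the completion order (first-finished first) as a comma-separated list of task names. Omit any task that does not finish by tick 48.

completion order = B, C, D, E, G, A, H, F

t=0: L0/L1/L2 = A/-/- → run A
t=1: L0/L1/L2 = AH/-/- → run A
t=2: L0/L1/L2 = HF/A/- → run H
t=3: L0/L1/L2 = HFB/A/- → run H
t=4: L0/L1/L2 = FBCDE/AH/- → run F
t=5: L0/L1/L2 = FBCDEG/AH/- → run F
t=6: L0/L1/L2 = BCDEG/AHF/- → run B
t=7: L0/L1/L2 = BCDEG/AHF/- → run B
t=8: L0/L1/L2 = CDEG/AHF/- → run C
t=9: L0/L1/L2 = CDEG/AHF/- → run C
t=10: L0/L1/L2 = DEG/AHFC/- → run D
t=11: L0/L1/L2 = DEG/AHFC/- → run D
t=12: L0/L1/L2 = EG/AHFCD/- → run E
t=13: L0/L1/L2 = EG/AHFCD/- → run E
t=14: L0/L1/L2 = G/AHFCDE/- → run G
t=15: L0/L1/L2 = G/AHFCDE/- → run G
t=16: L0/L1/L2 = -/AHFCDEG/- → run A
t=17: L0/L1/L2 = -/AHFCDEG/- → run A
t=18: L0/L1/L2 = -/AHFCDEG/- → run A
t=19: L0/L1/L2 = -/AHFCDEG/- → run A
t=20: L0/L1/L2 = -/HFCDEG/A → run H
t=21: L0/L1/L2 = -/HFCDEG/A → run H
t=22: L0/L1/L2 = -/HFCDEG/A → run H
t=23: L0/L1/L2 = -/HFCDEG/A → run H
t=24: L0/L1/L2 = -/FCDEG/AH → run F
t=25: L0/L1/L2 = -/FCDEG/AH → run F
t=26: L0/L1/L2 = -/FCDEG/AH → run F
t=27: L0/L1/L2 = -/FCDEG/AH → run F
t=28: L0/L1/L2 = -/CDEG/AHF → run C
t=29: L0/L1/L2 = -/CDEG/AHF → run C
t=30: L0/L1/L2 = -/DEG/AHF → run D
t=31: L0/L1/L2 = -/DEG/AHF → run D
t=32: L0/L1/L2 = -/DEG/AHF → run D
t=33: L0/L1/L2 = -/EG/AHF → run E
t=34: L0/L1/L2 = -/EG/AHF → run E
t=35: L0/L1/L2 = -/EG/AHF → run E
t=36: L0/L1/L2 = -/G/AHF → run G
t=37: L0/L1/L2 = -/G/AHF → run G
t=38: L0/L1/L2 = -/G/AHF → run G
t=39: L0/L1/L2 = -/G/AHF → run G
t=40: L0/L1/L2 = -/-/AHF → run A
t=41: L0/L1/L2 = -/-/HF → run H
t=42: L0/L1/L2 = -/-/F → run F
t=43: L0/L1/L2 = -/-/F → run F
t=44: (idle)
t=45: (idle)
t=46: (idle)
t=47: (idle)
t=48: (idle)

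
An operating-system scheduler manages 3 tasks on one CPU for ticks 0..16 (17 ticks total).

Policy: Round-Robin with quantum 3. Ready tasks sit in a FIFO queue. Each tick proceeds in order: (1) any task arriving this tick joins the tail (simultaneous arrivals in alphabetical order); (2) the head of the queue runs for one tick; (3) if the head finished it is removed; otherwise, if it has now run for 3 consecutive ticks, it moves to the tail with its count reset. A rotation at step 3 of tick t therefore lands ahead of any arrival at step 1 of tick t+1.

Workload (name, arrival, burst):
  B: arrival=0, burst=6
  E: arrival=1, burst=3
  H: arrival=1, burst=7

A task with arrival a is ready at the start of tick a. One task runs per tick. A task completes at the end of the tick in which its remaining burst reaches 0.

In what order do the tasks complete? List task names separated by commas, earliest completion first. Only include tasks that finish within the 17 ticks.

t=0: queue=[B] q_used=0 → run B
t=1: queue=[B,E,H] q_used=1 → run B
t=2: queue=[B,E,H] q_used=2 → run B
t=3: queue=[E,H,B] q_used=0 → run E
t=4: queue=[E,H,B] q_used=1 → run E
t=5: queue=[E,H,B] q_used=2 → run E
t=6: queue=[H,B] q_used=0 → run H
t=7: queue=[H,B] q_used=1 → run H
t=8: queue=[H,B] q_used=2 → run H
t=9: queue=[B,H] q_used=0 → run B
t=10: queue=[B,H] q_used=1 → run B
t=11: queue=[B,H] q_used=2 → run B
t=12: queue=[H] q_used=0 → run H
t=13: queue=[H] q_used=1 → run H
t=14: queue=[H] q_used=2 → run H
t=15: queue=[H] q_used=0 → run H
t=16: (idle)

completion order = E, B, H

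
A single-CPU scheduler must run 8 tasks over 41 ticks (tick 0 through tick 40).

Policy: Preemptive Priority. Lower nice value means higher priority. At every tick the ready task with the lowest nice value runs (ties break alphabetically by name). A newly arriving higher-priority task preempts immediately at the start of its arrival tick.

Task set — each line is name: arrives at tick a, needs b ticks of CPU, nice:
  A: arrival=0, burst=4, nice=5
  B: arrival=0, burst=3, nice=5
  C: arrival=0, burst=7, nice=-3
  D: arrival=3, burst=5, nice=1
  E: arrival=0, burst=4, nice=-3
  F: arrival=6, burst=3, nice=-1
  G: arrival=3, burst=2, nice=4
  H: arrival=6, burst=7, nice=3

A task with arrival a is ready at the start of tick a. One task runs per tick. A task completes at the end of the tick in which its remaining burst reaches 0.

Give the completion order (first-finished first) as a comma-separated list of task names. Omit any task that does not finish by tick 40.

completion order = C, E, F, D, H, G, A, B

t=0: ready={A,B,C,E} → run C
t=1: ready={A,B,C,E} → run C
t=2: ready={A,B,C,E} → run C
t=3: ready={A,B,C,D,E,G} → run C
t=4: ready={A,B,C,D,E,G} → run C
t=5: ready={A,B,C,D,E,G} → run C
t=6: ready={A,B,C,D,E,F,G,H} → run C
t=7: ready={A,B,D,E,F,G,H} → run E
t=8: ready={A,B,D,E,F,G,H} → run E
t=9: ready={A,B,D,E,F,G,H} → run E
t=10: ready={A,B,D,E,F,G,H} → run E
t=11: ready={A,B,D,F,G,H} → run F
t=12: ready={A,B,D,F,G,H} → run F
t=13: ready={A,B,D,F,G,H} → run F
t=14: ready={A,B,D,G,H} → run D
t=15: ready={A,B,D,G,H} → run D
t=16: ready={A,B,D,G,H} → run D
t=17: ready={A,B,D,G,H} → run D
t=18: ready={A,B,D,G,H} → run D
t=19: ready={A,B,G,H} → run H
t=20: ready={A,B,G,H} → run H
t=21: ready={A,B,G,H} → run H
t=22: ready={A,B,G,H} → run H
t=23: ready={A,B,G,H} → run H
t=24: ready={A,B,G,H} → run H
t=25: ready={A,B,G,H} → run H
t=26: ready={A,B,G} → run G
t=27: ready={A,B,G} → run G
t=28: ready={A,B} → run A
t=29: ready={A,B} → run A
t=30: ready={A,B} → run A
t=31: ready={A,B} → run A
t=32: ready={B} → run B
t=33: ready={B} → run B
t=34: ready={B} → run B
t=35: (idle)
t=36: (idle)
t=37: (idle)
t=38: (idle)
t=39: (idle)
t=40: (idle)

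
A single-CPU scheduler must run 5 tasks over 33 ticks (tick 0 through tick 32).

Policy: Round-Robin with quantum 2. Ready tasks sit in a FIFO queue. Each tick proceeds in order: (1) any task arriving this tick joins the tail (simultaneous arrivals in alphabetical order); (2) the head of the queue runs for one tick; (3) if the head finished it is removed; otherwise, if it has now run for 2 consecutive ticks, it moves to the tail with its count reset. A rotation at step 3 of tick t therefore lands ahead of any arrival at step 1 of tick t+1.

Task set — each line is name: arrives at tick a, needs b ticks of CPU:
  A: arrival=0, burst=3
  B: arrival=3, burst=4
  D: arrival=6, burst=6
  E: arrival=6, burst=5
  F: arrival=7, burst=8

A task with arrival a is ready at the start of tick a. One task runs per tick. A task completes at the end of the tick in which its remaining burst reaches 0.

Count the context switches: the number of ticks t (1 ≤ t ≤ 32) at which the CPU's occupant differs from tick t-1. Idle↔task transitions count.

context switches = 11

t=0: queue=[A] q_used=0 → run A
t=1: queue=[A] q_used=1 → run A
t=2: queue=[A] q_used=0 → run A
t=3: queue=[B] q_used=0 → run B
t=4: queue=[B] q_used=1 → run B
t=5: queue=[B] q_used=0 → run B
t=6: queue=[B,D,E] q_used=1 → run B
t=7: queue=[D,E,F] q_used=0 → run D
t=8: queue=[D,E,F] q_used=1 → run D
t=9: queue=[E,F,D] q_used=0 → run E
t=10: queue=[E,F,D] q_used=1 → run E
t=11: queue=[F,D,E] q_used=0 → run F
t=12: queue=[F,D,E] q_used=1 → run F
t=13: queue=[D,E,F] q_used=0 → run D
t=14: queue=[D,E,F] q_used=1 → run D
t=15: queue=[E,F,D] q_used=0 → run E
t=16: queue=[E,F,D] q_used=1 → run E
t=17: queue=[F,D,E] q_used=0 → run F
t=18: queue=[F,D,E] q_used=1 → run F
t=19: queue=[D,E,F] q_used=0 → run D
t=20: queue=[D,E,F] q_used=1 → run D
t=21: queue=[E,F] q_used=0 → run E
t=22: queue=[F] q_used=0 → run F
t=23: queue=[F] q_used=1 → run F
t=24: queue=[F] q_used=0 → run F
t=25: queue=[F] q_used=1 → run F
t=26: (idle)
t=27: (idle)
t=28: (idle)
t=29: (idle)
t=30: (idle)
t=31: (idle)
t=32: (idle)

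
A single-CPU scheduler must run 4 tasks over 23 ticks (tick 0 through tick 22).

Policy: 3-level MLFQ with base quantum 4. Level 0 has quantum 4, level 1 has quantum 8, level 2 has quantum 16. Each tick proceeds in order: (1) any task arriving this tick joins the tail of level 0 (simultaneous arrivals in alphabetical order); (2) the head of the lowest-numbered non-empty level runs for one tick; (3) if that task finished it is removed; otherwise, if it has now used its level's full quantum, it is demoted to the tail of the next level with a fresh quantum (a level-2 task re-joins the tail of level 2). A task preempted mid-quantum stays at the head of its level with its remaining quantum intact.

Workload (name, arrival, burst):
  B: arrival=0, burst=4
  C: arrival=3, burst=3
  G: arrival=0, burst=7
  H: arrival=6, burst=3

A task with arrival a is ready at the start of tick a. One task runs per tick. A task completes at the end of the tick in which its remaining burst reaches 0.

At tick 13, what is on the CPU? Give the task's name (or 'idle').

running at tick 13 = H

t=0: L0/L1/L2 = BG/-/- → run B
t=1: L0/L1/L2 = BG/-/- → run B
t=2: L0/L1/L2 = BG/-/- → run B
t=3: L0/L1/L2 = BGC/-/- → run B
t=4: L0/L1/L2 = GC/-/- → run G
t=5: L0/L1/L2 = GC/-/- → run G
t=6: L0/L1/L2 = GCH/-/- → run G
t=7: L0/L1/L2 = GCH/-/- → run G
t=8: L0/L1/L2 = CH/G/- → run C
t=9: L0/L1/L2 = CH/G/- → run C
t=10: L0/L1/L2 = CH/G/- → run C
t=11: L0/L1/L2 = H/G/- → run H
t=12: L0/L1/L2 = H/G/- → run H
t=13: L0/L1/L2 = H/G/- → run H
t=14: L0/L1/L2 = -/G/- → run G
t=15: L0/L1/L2 = -/G/- → run G
t=16: L0/L1/L2 = -/G/- → run G
t=17: (idle)
t=18: (idle)
t=19: (idle)
t=20: (idle)
t=21: (idle)
t=22: (idle)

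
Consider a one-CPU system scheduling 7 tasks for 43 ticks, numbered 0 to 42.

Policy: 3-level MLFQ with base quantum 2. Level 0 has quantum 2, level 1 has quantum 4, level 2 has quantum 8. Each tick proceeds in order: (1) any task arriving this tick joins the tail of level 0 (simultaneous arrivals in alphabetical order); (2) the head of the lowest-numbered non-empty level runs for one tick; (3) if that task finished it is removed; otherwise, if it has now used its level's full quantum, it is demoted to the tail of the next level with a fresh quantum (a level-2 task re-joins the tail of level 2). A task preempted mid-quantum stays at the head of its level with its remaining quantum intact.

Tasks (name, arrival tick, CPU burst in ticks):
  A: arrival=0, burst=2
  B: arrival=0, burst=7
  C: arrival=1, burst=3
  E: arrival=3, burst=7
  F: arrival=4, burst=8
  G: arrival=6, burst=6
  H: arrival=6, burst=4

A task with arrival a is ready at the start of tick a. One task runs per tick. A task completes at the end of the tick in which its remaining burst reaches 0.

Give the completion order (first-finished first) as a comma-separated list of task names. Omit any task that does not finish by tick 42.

completion order = A, C, G, H, B, E, F

t=0: L0/L1/L2 = AB/-/- → run A
t=1: L0/L1/L2 = ABC/-/- → run A
t=2: L0/L1/L2 = BC/-/- → run B
t=3: L0/L1/L2 = BCE/-/- → run B
t=4: L0/L1/L2 = CEF/B/- → run C
t=5: L0/L1/L2 = CEF/B/- → run C
t=6: L0/L1/L2 = EFGH/BC/- → run E
t=7: L0/L1/L2 = EFGH/BC/- → run E
t=8: L0/L1/L2 = FGH/BCE/- → run F
t=9: L0/L1/L2 = FGH/BCE/- → run F
t=10: L0/L1/L2 = GH/BCEF/- → run G
t=11: L0/L1/L2 = GH/BCEF/- → run G
t=12: L0/L1/L2 = H/BCEFG/- → run H
t=13: L0/L1/L2 = H/BCEFG/- → run H
t=14: L0/L1/L2 = -/BCEFGH/- → run B
t=15: L0/L1/L2 = -/BCEFGH/- → run B
t=16: L0/L1/L2 = -/BCEFGH/- → run B
t=17: L0/L1/L2 = -/BCEFGH/- → run B
t=18: L0/L1/L2 = -/CEFGH/B → run C
t=19: L0/L1/L2 = -/EFGH/B → run E
t=20: L0/L1/L2 = -/EFGH/B → run E
t=21: L0/L1/L2 = -/EFGH/B → run E
t=22: L0/L1/L2 = -/EFGH/B → run E
t=23: L0/L1/L2 = -/FGH/BE → run F
t=24: L0/L1/L2 = -/FGH/BE → run F
t=25: L0/L1/L2 = -/FGH/BE → run F
t=26: L0/L1/L2 = -/FGH/BE → run F
t=27: L0/L1/L2 = -/GH/BEF → run G
t=28: L0/L1/L2 = -/GH/BEF → run G
t=29: L0/L1/L2 = -/GH/BEF → run G
t=30: L0/L1/L2 = -/GH/BEF → run G
t=31: L0/L1/L2 = -/H/BEF → run H
t=32: L0/L1/L2 = -/H/BEF → run H
t=33: L0/L1/L2 = -/-/BEF → run B
t=34: L0/L1/L2 = -/-/EF → run E
t=35: L0/L1/L2 = -/-/F → run F
t=36: L0/L1/L2 = -/-/F → run F
t=37: (idle)
t=38: (idle)
t=39: (idle)
t=40: (idle)
t=41: (idle)
t=42: (idle)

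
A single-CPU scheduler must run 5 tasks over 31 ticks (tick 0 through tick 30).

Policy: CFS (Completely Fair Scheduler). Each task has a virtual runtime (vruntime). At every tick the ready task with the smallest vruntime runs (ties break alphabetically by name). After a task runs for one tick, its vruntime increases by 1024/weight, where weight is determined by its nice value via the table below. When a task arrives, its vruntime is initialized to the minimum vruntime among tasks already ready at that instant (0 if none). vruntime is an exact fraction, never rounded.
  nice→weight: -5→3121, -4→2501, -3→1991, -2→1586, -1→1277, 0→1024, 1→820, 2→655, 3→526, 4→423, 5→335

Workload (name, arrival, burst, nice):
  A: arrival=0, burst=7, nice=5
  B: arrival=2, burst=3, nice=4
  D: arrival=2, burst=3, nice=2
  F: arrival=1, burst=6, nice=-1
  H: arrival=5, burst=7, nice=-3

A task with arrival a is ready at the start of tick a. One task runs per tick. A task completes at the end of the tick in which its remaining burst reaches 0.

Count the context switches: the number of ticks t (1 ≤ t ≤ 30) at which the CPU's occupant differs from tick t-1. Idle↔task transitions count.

context switches = 18

t=0: vr[A=0] → run A
t=1: vr[A=1024/335 F=1024/335] → run A
t=2: vr[A=2048/335 B=1024/335 D=1024/335 F=1024/335] → run B
t=3: vr[A=2048/335 B=776192/141705 D=1024/335 F=1024/335] → run D
t=4: vr[A=2048/335 B=776192/141705 D=202752/43885 F=1024/335] → run F
t=5: vr[A=2048/335 B=776192/141705 D=202752/43885 F=1650688/427795 H=1650688/427795] → run F
t=6: vr[A=2048/335 B=776192/141705 D=202752/43885 F=1993728/427795 H=1650688/427795] → run H
t=7: vr[A=2048/335 B=776192/141705 D=202752/43885 F=1993728/427795 H=3724581888/851739845] → run H
t=8: vr[A=2048/335 B=776192/141705 D=202752/43885 F=1993728/427795 H=4162643968/851739845] → run D
t=9: vr[A=2048/335 B=776192/141705 D=54272/8777 F=1993728/427795 H=4162643968/851739845] → run F
t=10: vr[A=2048/335 B=776192/141705 D=54272/8777 F=2336768/427795 H=4162643968/851739845] → run H
t=11: vr[A=2048/335 B=776192/141705 D=54272/8777 F=2336768/427795 H=4600706048/851739845] → run H
t=12: vr[A=2048/335 B=776192/141705 D=54272/8777 F=2336768/427795 H=5038768128/851739845] → run F
t=13: vr[A=2048/335 B=776192/141705 D=54272/8777 F=2679808/427795 H=5038768128/851739845] → run B
t=14: vr[A=2048/335 B=1119232/141705 D=54272/8777 F=2679808/427795 H=5038768128/851739845] → run H
t=15: vr[A=2048/335 B=1119232/141705 D=54272/8777 F=2679808/427795 H=5476830208/851739845] → run A
t=16: vr[A=3072/335 B=1119232/141705 D=54272/8777 F=2679808/427795 H=5476830208/851739845] → run D
t=17: vr[A=3072/335 B=1119232/141705 F=2679808/427795 H=5476830208/851739845] → run F
t=18: vr[A=3072/335 B=1119232/141705 F=3022848/427795 H=5476830208/851739845] → run H
t=19: vr[A=3072/335 B=1119232/141705 F=3022848/427795 H=5914892288/851739845] → run H
t=20: vr[A=3072/335 B=1119232/141705 F=3022848/427795] → run F
t=21: vr[A=3072/335 B=1119232/141705] → run B
t=22: vr[A=3072/335] → run A
t=23: vr[A=4096/335] → run A
t=24: vr[A=1024/67] → run A
t=25: vr[A=6144/335] → run A
t=26: (idle)
t=27: (idle)
t=28: (idle)
t=29: (idle)
t=30: (idle)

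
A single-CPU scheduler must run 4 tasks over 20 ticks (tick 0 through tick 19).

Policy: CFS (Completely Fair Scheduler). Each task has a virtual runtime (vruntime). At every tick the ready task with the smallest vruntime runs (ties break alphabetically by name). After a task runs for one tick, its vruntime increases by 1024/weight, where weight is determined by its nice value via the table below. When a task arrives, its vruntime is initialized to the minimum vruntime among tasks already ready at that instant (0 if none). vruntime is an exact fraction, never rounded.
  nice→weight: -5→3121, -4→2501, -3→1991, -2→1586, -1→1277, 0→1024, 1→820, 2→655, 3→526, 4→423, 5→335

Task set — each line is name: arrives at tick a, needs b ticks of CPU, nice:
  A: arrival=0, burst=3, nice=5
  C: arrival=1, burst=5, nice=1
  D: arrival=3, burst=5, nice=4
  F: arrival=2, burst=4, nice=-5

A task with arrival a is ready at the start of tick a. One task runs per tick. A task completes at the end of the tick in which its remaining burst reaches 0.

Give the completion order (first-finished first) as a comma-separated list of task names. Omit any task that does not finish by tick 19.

t=0: vr[A=0] → run A
t=1: vr[A=1024/335 C=1024/335] → run A
t=2: vr[A=2048/335 C=1024/335 F=1024/335] → run C
t=3: vr[A=2048/335 C=59136/13735 D=1024/335 F=1024/335] → run D
t=4: vr[A=2048/335 C=59136/13735 D=776192/141705 F=1024/335] → run F
t=5: vr[A=2048/335 C=59136/13735 D=776192/141705 F=3538944/1045535] → run F
t=6: vr[A=2048/335 C=59136/13735 D=776192/141705 F=3881984/1045535] → run F
t=7: vr[A=2048/335 C=59136/13735 D=776192/141705 F=4225024/1045535] → run F
t=8: vr[A=2048/335 C=59136/13735 D=776192/141705] → run C
t=9: vr[A=2048/335 C=76288/13735 D=776192/141705] → run D
t=10: vr[A=2048/335 C=76288/13735 D=1119232/141705] → run C
t=11: vr[A=2048/335 C=18688/2747 D=1119232/141705] → run A
t=12: vr[C=18688/2747 D=1119232/141705] → run C
t=13: vr[C=110592/13735 D=1119232/141705] → run D
t=14: vr[C=110592/13735 D=487424/47235] → run C
t=15: vr[D=487424/47235] → run D
t=16: vr[D=1805312/141705] → run D
t=17: (idle)
t=18: (idle)
t=19: (idle)

completion order = F, A, C, D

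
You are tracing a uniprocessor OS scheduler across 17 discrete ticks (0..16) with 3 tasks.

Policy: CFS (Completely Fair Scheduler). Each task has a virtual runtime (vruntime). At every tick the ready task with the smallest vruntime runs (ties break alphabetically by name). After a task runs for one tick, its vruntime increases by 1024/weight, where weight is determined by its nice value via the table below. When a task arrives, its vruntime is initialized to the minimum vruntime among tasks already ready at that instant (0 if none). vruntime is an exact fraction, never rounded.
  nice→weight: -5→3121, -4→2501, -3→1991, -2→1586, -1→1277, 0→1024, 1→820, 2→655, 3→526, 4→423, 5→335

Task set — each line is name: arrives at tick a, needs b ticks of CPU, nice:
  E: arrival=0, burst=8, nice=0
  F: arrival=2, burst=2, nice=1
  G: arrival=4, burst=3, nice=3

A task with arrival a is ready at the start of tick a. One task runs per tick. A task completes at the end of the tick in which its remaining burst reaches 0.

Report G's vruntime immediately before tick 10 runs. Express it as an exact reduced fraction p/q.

vruntime(G, start of tick 10) = 1813/263

t=0: vr[E=0] → run E
t=1: vr[E=1] → run E
t=2: vr[E=2 F=2] → run E
t=3: vr[E=3 F=2] → run F
t=4: vr[E=3 F=666/205 G=3] → run E
t=5: vr[E=4 F=666/205 G=3] → run G
t=6: vr[E=4 F=666/205 G=1301/263] → run F
t=7: vr[E=4 G=1301/263] → run E
t=8: vr[E=5 G=1301/263] → run G
t=9: vr[E=5 G=1813/263] → run E
t=10: vr[E=6 G=1813/263] → run E
t=11: vr[E=7 G=1813/263] → run G
t=12: vr[E=7] → run E
t=13: (idle)
t=14: (idle)
t=15: (idle)
t=16: (idle)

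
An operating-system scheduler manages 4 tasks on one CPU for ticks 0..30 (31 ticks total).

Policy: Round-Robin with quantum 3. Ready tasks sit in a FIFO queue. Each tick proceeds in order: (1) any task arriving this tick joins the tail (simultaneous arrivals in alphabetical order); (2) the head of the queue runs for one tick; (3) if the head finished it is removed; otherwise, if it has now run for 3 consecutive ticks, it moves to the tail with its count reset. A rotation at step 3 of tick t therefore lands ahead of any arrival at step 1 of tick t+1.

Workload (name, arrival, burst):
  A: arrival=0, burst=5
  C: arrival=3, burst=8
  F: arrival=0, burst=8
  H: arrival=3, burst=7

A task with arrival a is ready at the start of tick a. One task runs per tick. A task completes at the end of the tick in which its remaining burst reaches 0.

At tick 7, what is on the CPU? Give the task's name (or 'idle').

t=0: queue=[A,F] q_used=0 → run A
t=1: queue=[A,F] q_used=1 → run A
t=2: queue=[A,F] q_used=2 → run A
t=3: queue=[F,A,C,H] q_used=0 → run F
t=4: queue=[F,A,C,H] q_used=1 → run F
t=5: queue=[F,A,C,H] q_used=2 → run F
t=6: queue=[A,C,H,F] q_used=0 → run A
t=7: queue=[A,C,H,F] q_used=1 → run A
t=8: queue=[C,H,F] q_used=0 → run C
t=9: queue=[C,H,F] q_used=1 → run C
t=10: queue=[C,H,F] q_used=2 → run C
t=11: queue=[H,F,C] q_used=0 → run H
t=12: queue=[H,F,C] q_used=1 → run H
t=13: queue=[H,F,C] q_used=2 → run H
t=14: queue=[F,C,H] q_used=0 → run F
t=15: queue=[F,C,H] q_used=1 → run F
t=16: queue=[F,C,H] q_used=2 → run F
t=17: queue=[C,H,F] q_used=0 → run C
t=18: queue=[C,H,F] q_used=1 → run C
t=19: queue=[C,H,F] q_used=2 → run C
t=20: queue=[H,F,C] q_used=0 → run H
t=21: queue=[H,F,C] q_used=1 → run H
t=22: queue=[H,F,C] q_used=2 → run H
t=23: queue=[F,C,H] q_used=0 → run F
t=24: queue=[F,C,H] q_used=1 → run F
t=25: queue=[C,H] q_used=0 → run C
t=26: queue=[C,H] q_used=1 → run C
t=27: queue=[H] q_used=0 → run H
t=28: (idle)
t=29: (idle)
t=30: (idle)

running at tick 7 = A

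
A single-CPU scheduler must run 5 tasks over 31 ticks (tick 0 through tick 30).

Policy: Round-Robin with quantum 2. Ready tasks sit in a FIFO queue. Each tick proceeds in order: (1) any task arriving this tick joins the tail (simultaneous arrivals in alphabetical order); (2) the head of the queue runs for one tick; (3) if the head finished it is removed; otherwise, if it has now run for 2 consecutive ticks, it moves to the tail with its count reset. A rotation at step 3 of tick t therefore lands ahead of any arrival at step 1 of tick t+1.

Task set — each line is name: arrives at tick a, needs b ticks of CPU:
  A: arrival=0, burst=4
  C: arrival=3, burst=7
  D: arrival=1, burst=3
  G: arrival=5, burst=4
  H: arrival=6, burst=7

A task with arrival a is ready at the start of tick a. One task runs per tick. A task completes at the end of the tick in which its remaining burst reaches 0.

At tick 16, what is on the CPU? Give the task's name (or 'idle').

running at tick 16 = G

t=0: queue=[A] q_used=0 → run A
t=1: queue=[A,D] q_used=1 → run A
t=2: queue=[D,A] q_used=0 → run D
t=3: queue=[D,A,C] q_used=1 → run D
t=4: queue=[A,C,D] q_used=0 → run A
t=5: queue=[A,C,D,G] q_used=1 → run A
t=6: queue=[C,D,G,H] q_used=0 → run C
t=7: queue=[C,D,G,H] q_used=1 → run C
t=8: queue=[D,G,H,C] q_used=0 → run D
t=9: queue=[G,H,C] q_used=0 → run G
t=10: queue=[G,H,C] q_used=1 → run G
t=11: queue=[H,C,G] q_used=0 → run H
t=12: queue=[H,C,G] q_used=1 → run H
t=13: queue=[C,G,H] q_used=0 → run C
t=14: queue=[C,G,H] q_used=1 → run C
t=15: queue=[G,H,C] q_used=0 → run G
t=16: queue=[G,H,C] q_used=1 → run G
t=17: queue=[H,C] q_used=0 → run H
t=18: queue=[H,C] q_used=1 → run H
t=19: queue=[C,H] q_used=0 → run C
t=20: queue=[C,H] q_used=1 → run C
t=21: queue=[H,C] q_used=0 → run H
t=22: queue=[H,C] q_used=1 → run H
t=23: queue=[C,H] q_used=0 → run C
t=24: queue=[H] q_used=0 → run H
t=25: (idle)
t=26: (idle)
t=27: (idle)
t=28: (idle)
t=29: (idle)
t=30: (idle)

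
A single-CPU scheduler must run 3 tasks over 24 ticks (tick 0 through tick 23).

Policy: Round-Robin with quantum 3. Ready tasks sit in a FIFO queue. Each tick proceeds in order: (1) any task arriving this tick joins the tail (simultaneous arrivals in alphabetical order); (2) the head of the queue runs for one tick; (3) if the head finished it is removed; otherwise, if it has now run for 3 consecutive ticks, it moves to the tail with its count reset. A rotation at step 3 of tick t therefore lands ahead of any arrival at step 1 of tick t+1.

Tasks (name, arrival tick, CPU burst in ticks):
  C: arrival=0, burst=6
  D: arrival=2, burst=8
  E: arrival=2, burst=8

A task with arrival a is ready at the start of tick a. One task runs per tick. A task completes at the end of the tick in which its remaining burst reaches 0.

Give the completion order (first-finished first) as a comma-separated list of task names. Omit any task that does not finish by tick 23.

completion order = C, D, E

t=0: queue=[C] q_used=0 → run C
t=1: queue=[C] q_used=1 → run C
t=2: queue=[C,D,E] q_used=2 → run C
t=3: queue=[D,E,C] q_used=0 → run D
t=4: queue=[D,E,C] q_used=1 → run D
t=5: queue=[D,E,C] q_used=2 → run D
t=6: queue=[E,C,D] q_used=0 → run E
t=7: queue=[E,C,D] q_used=1 → run E
t=8: queue=[E,C,D] q_used=2 → run E
t=9: queue=[C,D,E] q_used=0 → run C
t=10: queue=[C,D,E] q_used=1 → run C
t=11: queue=[C,D,E] q_used=2 → run C
t=12: queue=[D,E] q_used=0 → run D
t=13: queue=[D,E] q_used=1 → run D
t=14: queue=[D,E] q_used=2 → run D
t=15: queue=[E,D] q_used=0 → run E
t=16: queue=[E,D] q_used=1 → run E
t=17: queue=[E,D] q_used=2 → run E
t=18: queue=[D,E] q_used=0 → run D
t=19: queue=[D,E] q_used=1 → run D
t=20: queue=[E] q_used=0 → run E
t=21: queue=[E] q_used=1 → run E
t=22: (idle)
t=23: (idle)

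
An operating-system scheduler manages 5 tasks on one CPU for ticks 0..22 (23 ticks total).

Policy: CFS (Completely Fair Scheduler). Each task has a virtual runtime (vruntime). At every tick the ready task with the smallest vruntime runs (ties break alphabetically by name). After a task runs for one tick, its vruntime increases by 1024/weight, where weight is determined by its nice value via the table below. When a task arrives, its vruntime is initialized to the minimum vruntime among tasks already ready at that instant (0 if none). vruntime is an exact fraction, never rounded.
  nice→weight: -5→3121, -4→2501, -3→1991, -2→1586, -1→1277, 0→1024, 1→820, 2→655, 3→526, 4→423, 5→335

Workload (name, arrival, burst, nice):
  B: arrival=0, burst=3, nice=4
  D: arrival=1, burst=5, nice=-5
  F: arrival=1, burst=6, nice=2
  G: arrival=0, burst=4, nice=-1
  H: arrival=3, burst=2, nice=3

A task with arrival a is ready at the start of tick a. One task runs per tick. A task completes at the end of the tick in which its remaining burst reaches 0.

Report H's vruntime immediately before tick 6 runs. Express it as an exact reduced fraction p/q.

vruntime(H, start of tick 6) = 512/263

t=0: vr[B=0 G=0] → run B
t=1: vr[B=1024/423 D=0 F=0 G=0] → run D
t=2: vr[B=1024/423 D=1024/3121 F=0 G=0] → run F
t=3: vr[B=1024/423 D=1024/3121 F=1024/655 G=0 H=0] → run G
t=4: vr[B=1024/423 D=1024/3121 F=1024/655 G=1024/1277 H=0] → run H
t=5: vr[B=1024/423 D=1024/3121 F=1024/655 G=1024/1277 H=512/263] → run D
t=6: vr[B=1024/423 D=2048/3121 F=1024/655 G=1024/1277 H=512/263] → run D
t=7: vr[B=1024/423 D=3072/3121 F=1024/655 G=1024/1277 H=512/263] → run G
t=8: vr[B=1024/423 D=3072/3121 F=1024/655 G=2048/1277 H=512/263] → run D
t=9: vr[B=1024/423 D=4096/3121 F=1024/655 G=2048/1277 H=512/263] → run D
t=10: vr[B=1024/423 F=1024/655 G=2048/1277 H=512/263] → run F
t=11: vr[B=1024/423 F=2048/655 G=2048/1277 H=512/263] → run G
t=12: vr[B=1024/423 F=2048/655 G=3072/1277 H=512/263] → run H
t=13: vr[B=1024/423 F=2048/655 G=3072/1277] → run G
t=14: vr[B=1024/423 F=2048/655] → run B
t=15: vr[B=2048/423 F=2048/655] → run F
t=16: vr[B=2048/423 F=3072/655] → run F
t=17: vr[B=2048/423 F=4096/655] → run B
t=18: vr[F=4096/655] → run F
t=19: vr[F=1024/131] → run F
t=20: (idle)
t=21: (idle)
t=22: (idle)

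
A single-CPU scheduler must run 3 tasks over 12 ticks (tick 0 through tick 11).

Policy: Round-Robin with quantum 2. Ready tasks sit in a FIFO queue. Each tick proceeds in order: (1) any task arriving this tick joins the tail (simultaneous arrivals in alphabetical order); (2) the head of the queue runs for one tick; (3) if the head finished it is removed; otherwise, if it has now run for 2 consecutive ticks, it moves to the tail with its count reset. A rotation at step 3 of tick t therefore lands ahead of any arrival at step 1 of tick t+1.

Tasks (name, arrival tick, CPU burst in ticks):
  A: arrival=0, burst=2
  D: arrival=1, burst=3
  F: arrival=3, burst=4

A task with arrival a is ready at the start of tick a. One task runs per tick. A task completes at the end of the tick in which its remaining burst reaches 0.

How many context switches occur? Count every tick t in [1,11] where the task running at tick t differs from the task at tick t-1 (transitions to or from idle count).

context switches = 5

t=0: queue=[A] q_used=0 → run A
t=1: queue=[A,D] q_used=1 → run A
t=2: queue=[D] q_used=0 → run D
t=3: queue=[D,F] q_used=1 → run D
t=4: queue=[F,D] q_used=0 → run F
t=5: queue=[F,D] q_used=1 → run F
t=6: queue=[D,F] q_used=0 → run D
t=7: queue=[F] q_used=0 → run F
t=8: queue=[F] q_used=1 → run F
t=9: (idle)
t=10: (idle)
t=11: (idle)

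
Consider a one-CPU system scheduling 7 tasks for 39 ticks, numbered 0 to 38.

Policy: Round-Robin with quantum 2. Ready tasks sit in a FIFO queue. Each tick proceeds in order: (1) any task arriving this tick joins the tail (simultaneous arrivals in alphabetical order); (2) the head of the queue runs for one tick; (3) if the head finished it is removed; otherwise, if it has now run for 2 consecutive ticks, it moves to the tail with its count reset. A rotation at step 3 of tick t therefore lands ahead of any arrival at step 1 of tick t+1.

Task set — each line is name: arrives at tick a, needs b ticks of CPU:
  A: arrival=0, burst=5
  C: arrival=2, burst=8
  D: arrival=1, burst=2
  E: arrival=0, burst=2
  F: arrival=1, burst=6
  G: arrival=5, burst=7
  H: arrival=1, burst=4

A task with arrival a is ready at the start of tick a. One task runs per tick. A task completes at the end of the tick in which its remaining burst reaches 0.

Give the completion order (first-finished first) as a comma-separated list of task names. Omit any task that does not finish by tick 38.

completion order = E, D, H, A, F, C, G

t=0: queue=[A,E] q_used=0 → run A
t=1: queue=[A,E,D,F,H] q_used=1 → run A
t=2: queue=[E,D,F,H,A,C] q_used=0 → run E
t=3: queue=[E,D,F,H,A,C] q_used=1 → run E
t=4: queue=[D,F,H,A,C] q_used=0 → run D
t=5: queue=[D,F,H,A,C,G] q_used=1 → run D
t=6: queue=[F,H,A,C,G] q_used=0 → run F
t=7: queue=[F,H,A,C,G] q_used=1 → run F
t=8: queue=[H,A,C,G,F] q_used=0 → run H
t=9: queue=[H,A,C,G,F] q_used=1 → run H
t=10: queue=[A,C,G,F,H] q_used=0 → run A
t=11: queue=[A,C,G,F,H] q_used=1 → run A
t=12: queue=[C,G,F,H,A] q_used=0 → run C
t=13: queue=[C,G,F,H,A] q_used=1 → run C
t=14: queue=[G,F,H,A,C] q_used=0 → run G
t=15: queue=[G,F,H,A,C] q_used=1 → run G
t=16: queue=[F,H,A,C,G] q_used=0 → run F
t=17: queue=[F,H,A,C,G] q_used=1 → run F
t=18: queue=[H,A,C,G,F] q_used=0 → run H
t=19: queue=[H,A,C,G,F] q_used=1 → run H
t=20: queue=[A,C,G,F] q_used=0 → run A
t=21: queue=[C,G,F] q_used=0 → run C
t=22: queue=[C,G,F] q_used=1 → run C
t=23: queue=[G,F,C] q_used=0 → run G
t=24: queue=[G,F,C] q_used=1 → run G
t=25: queue=[F,C,G] q_used=0 → run F
t=26: queue=[F,C,G] q_used=1 → run F
t=27: queue=[C,G] q_used=0 → run C
t=28: queue=[C,G] q_used=1 → run C
t=29: queue=[G,C] q_used=0 → run G
t=30: queue=[G,C] q_used=1 → run G
t=31: queue=[C,G] q_used=0 → run C
t=32: queue=[C,G] q_used=1 → run C
t=33: queue=[G] q_used=0 → run G
t=34: (idle)
t=35: (idle)
t=36: (idle)
t=37: (idle)
t=38: (idle)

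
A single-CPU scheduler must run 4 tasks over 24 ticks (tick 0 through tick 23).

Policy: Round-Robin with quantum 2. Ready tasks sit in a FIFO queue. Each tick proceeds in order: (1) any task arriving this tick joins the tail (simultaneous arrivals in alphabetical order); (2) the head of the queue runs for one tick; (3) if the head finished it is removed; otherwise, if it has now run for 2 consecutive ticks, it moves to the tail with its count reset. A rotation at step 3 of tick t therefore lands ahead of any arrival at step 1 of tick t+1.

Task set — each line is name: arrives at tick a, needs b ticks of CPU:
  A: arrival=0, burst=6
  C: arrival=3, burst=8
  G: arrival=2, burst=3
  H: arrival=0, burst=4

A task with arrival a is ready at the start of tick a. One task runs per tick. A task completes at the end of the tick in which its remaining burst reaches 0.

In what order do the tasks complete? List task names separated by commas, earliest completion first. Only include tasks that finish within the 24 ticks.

t=0: queue=[A,H] q_used=0 → run A
t=1: queue=[A,H] q_used=1 → run A
t=2: queue=[H,A,G] q_used=0 → run H
t=3: queue=[H,A,G,C] q_used=1 → run H
t=4: queue=[A,G,C,H] q_used=0 → run A
t=5: queue=[A,G,C,H] q_used=1 → run A
t=6: queue=[G,C,H,A] q_used=0 → run G
t=7: queue=[G,C,H,A] q_used=1 → run G
t=8: queue=[C,H,A,G] q_used=0 → run C
t=9: queue=[C,H,A,G] q_used=1 → run C
t=10: queue=[H,A,G,C] q_used=0 → run H
t=11: queue=[H,A,G,C] q_used=1 → run H
t=12: queue=[A,G,C] q_used=0 → run A
t=13: queue=[A,G,C] q_used=1 → run A
t=14: queue=[G,C] q_used=0 → run G
t=15: queue=[C] q_used=0 → run C
t=16: queue=[C] q_used=1 → run C
t=17: queue=[C] q_used=0 → run C
t=18: queue=[C] q_used=1 → run C
t=19: queue=[C] q_used=0 → run C
t=20: queue=[C] q_used=1 → run C
t=21: (idle)
t=22: (idle)
t=23: (idle)

completion order = H, A, G, C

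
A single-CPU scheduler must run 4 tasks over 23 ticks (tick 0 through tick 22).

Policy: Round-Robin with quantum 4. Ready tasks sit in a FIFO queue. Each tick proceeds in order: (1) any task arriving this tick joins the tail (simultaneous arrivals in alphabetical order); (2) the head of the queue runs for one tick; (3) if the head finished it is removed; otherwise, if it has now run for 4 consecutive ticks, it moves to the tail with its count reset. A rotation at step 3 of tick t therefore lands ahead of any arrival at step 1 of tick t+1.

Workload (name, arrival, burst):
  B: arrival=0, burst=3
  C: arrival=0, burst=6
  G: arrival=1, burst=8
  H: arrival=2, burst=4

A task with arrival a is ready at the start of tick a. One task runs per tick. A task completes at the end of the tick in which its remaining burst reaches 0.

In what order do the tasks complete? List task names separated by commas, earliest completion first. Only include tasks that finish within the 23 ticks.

completion order = B, H, C, G

t=0: queue=[B,C] q_used=0 → run B
t=1: queue=[B,C,G] q_used=1 → run B
t=2: queue=[B,C,G,H] q_used=2 → run B
t=3: queue=[C,G,H] q_used=0 → run C
t=4: queue=[C,G,H] q_used=1 → run C
t=5: queue=[C,G,H] q_used=2 → run C
t=6: queue=[C,G,H] q_used=3 → run C
t=7: queue=[G,H,C] q_used=0 → run G
t=8: queue=[G,H,C] q_used=1 → run G
t=9: queue=[G,H,C] q_used=2 → run G
t=10: queue=[G,H,C] q_used=3 → run G
t=11: queue=[H,C,G] q_used=0 → run H
t=12: queue=[H,C,G] q_used=1 → run H
t=13: queue=[H,C,G] q_used=2 → run H
t=14: queue=[H,C,G] q_used=3 → run H
t=15: queue=[C,G] q_used=0 → run C
t=16: queue=[C,G] q_used=1 → run C
t=17: queue=[G] q_used=0 → run G
t=18: queue=[G] q_used=1 → run G
t=19: queue=[G] q_used=2 → run G
t=20: queue=[G] q_used=3 → run G
t=21: (idle)
t=22: (idle)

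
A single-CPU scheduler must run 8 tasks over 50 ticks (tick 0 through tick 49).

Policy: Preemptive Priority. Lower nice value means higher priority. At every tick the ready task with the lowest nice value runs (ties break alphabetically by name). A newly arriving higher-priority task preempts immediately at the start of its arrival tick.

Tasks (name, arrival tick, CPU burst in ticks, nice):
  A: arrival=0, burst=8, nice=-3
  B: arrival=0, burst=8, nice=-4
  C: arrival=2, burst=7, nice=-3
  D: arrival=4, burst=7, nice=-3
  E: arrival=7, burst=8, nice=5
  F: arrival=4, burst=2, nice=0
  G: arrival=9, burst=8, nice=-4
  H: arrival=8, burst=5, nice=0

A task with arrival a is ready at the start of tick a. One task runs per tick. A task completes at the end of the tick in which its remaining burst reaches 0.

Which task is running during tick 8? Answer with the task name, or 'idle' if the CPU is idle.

t=0: ready={A,B} → run B
t=1: ready={A,B} → run B
t=2: ready={A,B,C} → run B
t=3: ready={A,B,C} → run B
t=4: ready={A,B,C,D,F} → run B
t=5: ready={A,B,C,D,F} → run B
t=6: ready={A,B,C,D,F} → run B
t=7: ready={A,B,C,D,E,F} → run B
t=8: ready={A,C,D,E,F,H} → run A
t=9: ready={A,C,D,E,F,G,H} → run G
t=10: ready={A,C,D,E,F,G,H} → run G
t=11: ready={A,C,D,E,F,G,H} → run G
t=12: ready={A,C,D,E,F,G,H} → run G
t=13: ready={A,C,D,E,F,G,H} → run G
t=14: ready={A,C,D,E,F,G,H} → run G
t=15: ready={A,C,D,E,F,G,H} → run G
t=16: ready={A,C,D,E,F,G,H} → run G
t=17: ready={A,C,D,E,F,H} → run A
t=18: ready={A,C,D,E,F,H} → run A
t=19: ready={A,C,D,E,F,H} → run A
t=20: ready={A,C,D,E,F,H} → run A
t=21: ready={A,C,D,E,F,H} → run A
t=22: ready={A,C,D,E,F,H} → run A
t=23: ready={A,C,D,E,F,H} → run A
t=24: ready={C,D,E,F,H} → run C
t=25: ready={C,D,E,F,H} → run C
t=26: ready={C,D,E,F,H} → run C
t=27: ready={C,D,E,F,H} → run C
t=28: ready={C,D,E,F,H} → run C
t=29: ready={C,D,E,F,H} → run C
t=30: ready={C,D,E,F,H} → run C
t=31: ready={D,E,F,H} → run D
t=32: ready={D,E,F,H} → run D
t=33: ready={D,E,F,H} → run D
t=34: ready={D,E,F,H} → run D
t=35: ready={D,E,F,H} → run D
t=36: ready={D,E,F,H} → run D
t=37: ready={D,E,F,H} → run D
t=38: ready={E,F,H} → run F
t=39: ready={E,F,H} → run F
t=40: ready={E,H} → run H
t=41: ready={E,H} → run H
t=42: ready={E,H} → run H
t=43: ready={E,H} → run H
t=44: ready={E,H} → run H
t=45: ready={E} → run E
t=46: ready={E} → run E
t=47: ready={E} → run E
t=48: ready={E} → run E
t=49: ready={E} → run E

running at tick 8 = A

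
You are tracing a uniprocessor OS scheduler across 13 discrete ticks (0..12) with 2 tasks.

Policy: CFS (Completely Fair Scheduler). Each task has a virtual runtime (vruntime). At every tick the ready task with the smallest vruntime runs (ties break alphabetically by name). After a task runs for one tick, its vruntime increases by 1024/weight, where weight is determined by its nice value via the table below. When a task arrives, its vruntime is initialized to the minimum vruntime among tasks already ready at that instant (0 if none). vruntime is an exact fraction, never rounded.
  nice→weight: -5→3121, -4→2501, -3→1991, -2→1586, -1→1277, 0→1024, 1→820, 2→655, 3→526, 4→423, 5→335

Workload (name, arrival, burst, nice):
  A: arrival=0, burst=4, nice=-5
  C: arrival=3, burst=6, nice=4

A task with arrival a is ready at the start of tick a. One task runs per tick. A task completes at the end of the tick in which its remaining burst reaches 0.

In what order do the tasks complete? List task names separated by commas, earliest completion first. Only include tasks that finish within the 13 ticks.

t=0: vr[A=0] → run A
t=1: vr[A=1024/3121] → run A
t=2: vr[A=2048/3121] → run A
t=3: vr[A=3072/3121 C=3072/3121] → run A
t=4: vr[C=3072/3121] → run C
t=5: vr[C=4495360/1320183] → run C
t=6: vr[C=7691264/1320183] → run C
t=7: vr[C=3629056/440061] → run C
t=8: vr[C=14083072/1320183] → run C
t=9: vr[C=17278976/1320183] → run C
t=10: (idle)
t=11: (idle)
t=12: (idle)

completion order = A, C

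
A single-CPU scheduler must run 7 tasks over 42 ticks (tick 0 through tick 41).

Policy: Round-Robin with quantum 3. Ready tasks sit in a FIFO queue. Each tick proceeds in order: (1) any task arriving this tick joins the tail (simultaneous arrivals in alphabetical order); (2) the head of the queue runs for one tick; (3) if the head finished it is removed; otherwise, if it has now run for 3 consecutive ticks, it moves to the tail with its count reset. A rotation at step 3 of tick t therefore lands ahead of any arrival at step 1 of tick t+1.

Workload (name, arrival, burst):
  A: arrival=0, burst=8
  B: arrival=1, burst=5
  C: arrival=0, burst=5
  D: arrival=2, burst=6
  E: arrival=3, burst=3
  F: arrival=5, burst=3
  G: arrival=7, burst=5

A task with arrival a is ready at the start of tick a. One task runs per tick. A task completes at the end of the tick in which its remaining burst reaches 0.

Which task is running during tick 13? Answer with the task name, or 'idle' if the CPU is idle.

t=0: queue=[A,C] q_used=0 → run A
t=1: queue=[A,C,B] q_used=1 → run A
t=2: queue=[A,C,B,D] q_used=2 → run A
t=3: queue=[C,B,D,A,E] q_used=0 → run C
t=4: queue=[C,B,D,A,E] q_used=1 → run C
t=5: queue=[C,B,D,A,E,F] q_used=2 → run C
t=6: queue=[B,D,A,E,F,C] q_used=0 → run B
t=7: queue=[B,D,A,E,F,C,G] q_used=1 → run B
t=8: queue=[B,D,A,E,F,C,G] q_used=2 → run B
t=9: queue=[D,A,E,F,C,G,B] q_used=0 → run D
t=10: queue=[D,A,E,F,C,G,B] q_used=1 → run D
t=11: queue=[D,A,E,F,C,G,B] q_used=2 → run D
t=12: queue=[A,E,F,C,G,B,D] q_used=0 → run A
t=13: queue=[A,E,F,C,G,B,D] q_used=1 → run A
t=14: queue=[A,E,F,C,G,B,D] q_used=2 → run A
t=15: queue=[E,F,C,G,B,D,A] q_used=0 → run E
t=16: queue=[E,F,C,G,B,D,A] q_used=1 → run E
t=17: queue=[E,F,C,G,B,D,A] q_used=2 → run E
t=18: queue=[F,C,G,B,D,A] q_used=0 → run F
t=19: queue=[F,C,G,B,D,A] q_used=1 → run F
t=20: queue=[F,C,G,B,D,A] q_used=2 → run F
t=21: queue=[C,G,B,D,A] q_used=0 → run C
t=22: queue=[C,G,B,D,A] q_used=1 → run C
t=23: queue=[G,B,D,A] q_used=0 → run G
t=24: queue=[G,B,D,A] q_used=1 → run G
t=25: queue=[G,B,D,A] q_used=2 → run G
t=26: queue=[B,D,A,G] q_used=0 → run B
t=27: queue=[B,D,A,G] q_used=1 → run B
t=28: queue=[D,A,G] q_used=0 → run D
t=29: queue=[D,A,G] q_used=1 → run D
t=30: queue=[D,A,G] q_used=2 → run D
t=31: queue=[A,G] q_used=0 → run A
t=32: queue=[A,G] q_used=1 → run A
t=33: queue=[G] q_used=0 → run G
t=34: queue=[G] q_used=1 → run G
t=35: (idle)
t=36: (idle)
t=37: (idle)
t=38: (idle)
t=39: (idle)
t=40: (idle)
t=41: (idle)

running at tick 13 = A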